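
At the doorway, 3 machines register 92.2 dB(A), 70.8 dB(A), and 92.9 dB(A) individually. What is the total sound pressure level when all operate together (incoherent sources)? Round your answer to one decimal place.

95.6 dB(A)

For uncorrelated sources the intensities add, so convert each level to linear form, sum, and take 10·log₁₀ of the total.
Σ 10^(L/10) = 10^(92.2/10) + 10^(70.8/10) + 10^(92.9/10) = 3.621e+09.
L_total = 10·log₁₀(3.621e+09) = 95.59 dB(A).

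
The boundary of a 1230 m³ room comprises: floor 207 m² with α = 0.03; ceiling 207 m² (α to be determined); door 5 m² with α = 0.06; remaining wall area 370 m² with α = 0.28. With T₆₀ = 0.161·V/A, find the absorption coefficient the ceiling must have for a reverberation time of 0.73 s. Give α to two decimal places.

Required total absorption A = 0.161·1230/0.73 = 271.27 m².
Absorption from the other surfaces = 207·0.03 + 5·0.06 + 370·0.28 = 110.11 m², so the ceiling must supply 161.16 m² over 207 m².
α = 161.16/207 = 0.779.

0.78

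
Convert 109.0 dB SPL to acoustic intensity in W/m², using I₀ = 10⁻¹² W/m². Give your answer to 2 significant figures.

L = 10·log₁₀(I/I₀) ⇒ I = I₀·10^(L/10) = 10⁻¹² × 10^10.90.

0.079 W/m²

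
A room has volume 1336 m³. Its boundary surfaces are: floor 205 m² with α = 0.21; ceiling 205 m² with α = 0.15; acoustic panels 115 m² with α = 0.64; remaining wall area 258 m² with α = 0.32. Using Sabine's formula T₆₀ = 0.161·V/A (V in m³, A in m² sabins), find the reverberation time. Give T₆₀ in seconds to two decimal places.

Summing Sᵢαᵢ: 205·0.21 + 205·0.15 + 115·0.64 + 258·0.32 = 229.96 m².
T₆₀ = 0.161 × 1336 / 229.96 = 0.935 s.

0.94 s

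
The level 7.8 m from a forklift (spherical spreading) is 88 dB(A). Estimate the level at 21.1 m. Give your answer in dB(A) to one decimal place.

79.4 dB(A)

For a point source, L₂ = L₁ − 20·log₁₀(r₂/r₁).
L₂ = 88 − 20·log₁₀(21.1/7.8) = 88 − 8.644 = 79.36 dB(A).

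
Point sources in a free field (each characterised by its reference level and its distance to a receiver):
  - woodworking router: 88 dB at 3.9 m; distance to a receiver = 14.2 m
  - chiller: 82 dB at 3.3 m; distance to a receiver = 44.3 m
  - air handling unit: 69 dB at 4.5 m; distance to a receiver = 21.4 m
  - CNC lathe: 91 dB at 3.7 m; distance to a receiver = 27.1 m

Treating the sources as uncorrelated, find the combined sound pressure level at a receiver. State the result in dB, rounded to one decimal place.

Propagate each source to the receiver with L = L_ref − 20·log₁₀(r/r_ref), then add intensities.
woodworking router: 88 − 20·log₁₀(14.2/3.9) = 88 − 11.22 = 76.78 dB.
chiller: 82 − 20·log₁₀(44.3/3.3) = 82 − 22.56 = 59.44 dB.
air handling unit: 69 − 20·log₁₀(21.4/4.5) = 69 − 13.54 = 55.46 dB.
CNC lathe: 91 − 20·log₁₀(27.1/3.7) = 91 − 17.30 = 73.70 dB.
Σ 10^(L/10) = 7.229e+07 → L_total = 10·log₁₀(7.229e+07) = 78.59 dB.

78.6 dB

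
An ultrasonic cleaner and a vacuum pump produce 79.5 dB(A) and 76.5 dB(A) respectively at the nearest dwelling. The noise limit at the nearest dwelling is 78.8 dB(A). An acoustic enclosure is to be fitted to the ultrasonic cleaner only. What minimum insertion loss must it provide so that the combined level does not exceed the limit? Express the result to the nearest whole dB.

Everything except the ultrasonic cleaner sums to 10^(76.5/10) = 4.467e+07 in linear terms, 76.50 dB(A).
To meet 78.8 dB(A) overall, the treated ultrasonic cleaner may contribute at most 10^(78.8/10) − 4.467e+07 = 3.119e+07, i.e. 74.94 dB(A).
So the ultrasonic cleaner must be reduced from 79.5 to 74.94 dB(A): IL = 4.56 dB.

5 dB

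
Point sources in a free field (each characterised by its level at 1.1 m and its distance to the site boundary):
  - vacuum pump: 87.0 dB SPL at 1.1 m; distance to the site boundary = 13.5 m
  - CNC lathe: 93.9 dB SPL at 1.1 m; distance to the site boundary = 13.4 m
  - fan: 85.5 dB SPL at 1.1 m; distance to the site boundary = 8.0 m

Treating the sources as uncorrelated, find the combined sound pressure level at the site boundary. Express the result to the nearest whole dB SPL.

Apply inverse-square spreading to bring every level to the receiver, then sum 10^(L/10).
vacuum pump: 87.0 − 20·log₁₀(13.5/1.1) = 87.0 − 21.78 = 65.22 dB SPL.
CNC lathe: 93.9 − 20·log₁₀(13.4/1.1) = 93.9 − 21.71 = 72.19 dB SPL.
fan: 85.5 − 20·log₁₀(8.0/1.1) = 85.5 − 17.23 = 68.27 dB SPL.
Σ 10^(L/10) = 2.658e+07 → L_total = 10·log₁₀(2.658e+07) = 74.25 dB SPL.

74 dB SPL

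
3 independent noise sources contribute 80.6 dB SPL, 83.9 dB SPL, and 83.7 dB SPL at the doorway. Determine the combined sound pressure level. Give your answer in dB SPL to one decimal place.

For uncorrelated sources the intensities add, so convert each level to linear form, sum, and take 10·log₁₀ of the total.
Σ 10^(L/10) = 10^(80.6/10) + 10^(83.9/10) + 10^(83.7/10) = 5.947e+08.
L_total = 10·log₁₀(5.947e+08) = 87.74 dB SPL.

87.7 dB SPL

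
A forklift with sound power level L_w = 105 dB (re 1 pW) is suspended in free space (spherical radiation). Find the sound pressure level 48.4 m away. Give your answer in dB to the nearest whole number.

The power spreads over a sphere of area 4π·r², so L_p = L_w − 10·log₁₀(4π·r²).
4π·r² = 2.944e+04 m², 10·log₁₀ of that is 44.689 dB.
L_p = 105 − 44.689 = 60.31 dB.

60 dB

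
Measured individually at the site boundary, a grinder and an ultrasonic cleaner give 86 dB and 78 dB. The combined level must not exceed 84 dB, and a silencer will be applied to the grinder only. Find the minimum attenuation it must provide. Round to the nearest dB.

3 dB

Fixed contribution from the other source: Σ 10^(L/10) = 10^(78/10) = 6.310e+07 (78.00 dB).
To meet 84 dB overall, the treated grinder may contribute at most 10^(84/10) − 6.310e+07 = 1.881e+08, i.e. 82.74 dB.
Required insertion loss = 86 − 82.74 = 3.26 dB.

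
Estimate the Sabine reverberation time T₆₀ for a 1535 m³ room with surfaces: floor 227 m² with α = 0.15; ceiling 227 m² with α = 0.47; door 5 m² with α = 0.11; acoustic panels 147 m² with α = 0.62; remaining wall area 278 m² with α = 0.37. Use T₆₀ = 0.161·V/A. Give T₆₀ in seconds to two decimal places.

Total absorption A = 227·0.15 + 227·0.47 + 5·0.11 + 147·0.62 + 278·0.37 = 335.29 m² sabins.
T₆₀ = 0.161·V/A = 0.161·1535/335.29 = 0.737 s.

0.74 s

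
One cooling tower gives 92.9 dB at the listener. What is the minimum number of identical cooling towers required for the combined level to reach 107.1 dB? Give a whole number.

27

N identical sources give L₁ + 10·log₁₀ N, so require 10·log₁₀ N ≥ 107.1 − 92.9 = 14.2 dB.
N ≥ 10^(14.2/10) = 26.303, so N = 27.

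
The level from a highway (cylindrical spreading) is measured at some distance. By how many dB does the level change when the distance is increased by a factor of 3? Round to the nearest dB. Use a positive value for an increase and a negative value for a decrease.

-5 dB

A line source loses 3 dB per doubling of distance; generally ΔL = −10·log₁₀(r₂/r₁).
ΔL = −10·log₁₀(3) = -4.77 dB.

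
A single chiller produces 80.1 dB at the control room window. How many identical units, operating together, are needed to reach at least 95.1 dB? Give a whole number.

32

The shortfall is 95.1 − 80.1 = 15.0 dB, and N units add 10·log₁₀ N, so need 10·log₁₀ N ≥ 15.0.
N ≥ 10^(15.0/10) = 31.623, so N = 32.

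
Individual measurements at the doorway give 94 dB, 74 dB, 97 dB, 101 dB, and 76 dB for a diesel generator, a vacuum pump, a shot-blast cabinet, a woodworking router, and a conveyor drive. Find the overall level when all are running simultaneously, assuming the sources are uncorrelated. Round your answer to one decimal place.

103.0 dB

Incoherent sources combine by intensity addition: L_total = 10·log₁₀(Σ 10^(L_i/10)).
Σ 10^(L/10) = 10^(94/10) + 10^(74/10) + 10^(97/10) + 10^(101/10) + 10^(76/10) = 2.018e+10.
L_total = 10·log₁₀(2.018e+10) = 103.05 dB.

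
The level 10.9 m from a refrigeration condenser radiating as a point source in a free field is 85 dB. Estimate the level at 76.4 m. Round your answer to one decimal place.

68.1 dB

Spherical spreading from a point source gives a 20·log₁₀(r₂/r₁) drop.
L₂ = 85 − 20·log₁₀(76.4/10.9) = 85 − 16.913 = 68.09 dB.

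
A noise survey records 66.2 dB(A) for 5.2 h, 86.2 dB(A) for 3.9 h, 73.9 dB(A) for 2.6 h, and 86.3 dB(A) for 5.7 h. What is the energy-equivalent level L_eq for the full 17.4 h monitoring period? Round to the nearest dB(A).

84 dB(A)

Weight each interval's intensity by its duration and average over T = 17.4 h:
Σ tᵢ·10^(Lᵢ/10) = 5.2·10^(66.2/10) + 3.9·10^(86.2/10) + 2.6·10^(73.9/10) + 5.7·10^(86.3/10) = 4.143e+09.
L_eq = 10·log₁₀(4.143e+09/17.4) = 83.77 dB(A).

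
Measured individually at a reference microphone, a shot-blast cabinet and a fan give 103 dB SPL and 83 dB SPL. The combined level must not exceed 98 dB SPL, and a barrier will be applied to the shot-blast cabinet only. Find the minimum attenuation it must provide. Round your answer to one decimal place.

Fixed contribution from the other source: Σ 10^(L/10) = 10^(83/10) = 1.995e+08 (83.00 dB SPL).
The limit corresponds to 10^(98/10) = 6.310e+09; subtracting the fixed part leaves 6.110e+09 for the shot-blast cabinet, i.e. 97.86 dB SPL.
So the shot-blast cabinet must be reduced from 103 to 97.86 dB SPL: IL = 5.14 dB.

5.1 dB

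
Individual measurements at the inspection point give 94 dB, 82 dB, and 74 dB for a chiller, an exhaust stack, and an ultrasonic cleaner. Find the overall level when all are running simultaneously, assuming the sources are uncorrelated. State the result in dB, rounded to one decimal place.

94.3 dB

For uncorrelated sources the intensities add, so convert each level to linear form, sum, and take 10·log₁₀ of the total.
Σ 10^(L/10) = 10^(94/10) + 10^(82/10) + 10^(74/10) = 2.695e+09.
L_total = 10·log₁₀(2.695e+09) = 94.31 dB.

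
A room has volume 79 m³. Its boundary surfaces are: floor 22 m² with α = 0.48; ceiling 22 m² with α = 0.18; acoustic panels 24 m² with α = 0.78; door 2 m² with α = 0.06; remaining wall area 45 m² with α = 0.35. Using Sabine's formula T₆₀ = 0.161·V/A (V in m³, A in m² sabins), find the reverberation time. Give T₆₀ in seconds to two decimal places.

Total absorption A = 22·0.48 + 22·0.18 + 24·0.78 + 2·0.06 + 45·0.35 = 49.11 m² sabins.
T₆₀ = 0.161·V/A = 0.161·79/49.11 = 0.259 s.

0.26 s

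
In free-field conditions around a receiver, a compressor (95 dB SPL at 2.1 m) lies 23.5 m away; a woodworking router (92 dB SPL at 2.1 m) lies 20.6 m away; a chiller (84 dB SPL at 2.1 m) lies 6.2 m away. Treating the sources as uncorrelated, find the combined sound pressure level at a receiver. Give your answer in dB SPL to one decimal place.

First find each source's level at the receiver (point-source: −20·log₁₀(r/r_ref)), then combine on an intensity basis.
compressor: 95 − 20·log₁₀(23.5/2.1) = 95 − 20.98 = 74.02 dB SPL.
woodworking router: 92 − 20·log₁₀(20.6/2.1) = 92 − 19.83 = 72.17 dB SPL.
chiller: 84 − 20·log₁₀(6.2/2.1) = 84 − 9.40 = 74.60 dB SPL.
Σ 10^(L/10) = 7.054e+07 → L_total = 10·log₁₀(7.054e+07) = 78.48 dB SPL.

78.5 dB SPL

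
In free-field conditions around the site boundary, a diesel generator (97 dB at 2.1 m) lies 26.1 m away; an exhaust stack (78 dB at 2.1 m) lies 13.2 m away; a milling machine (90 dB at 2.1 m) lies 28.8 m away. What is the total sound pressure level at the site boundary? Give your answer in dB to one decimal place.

First find each source's level at the receiver (point-source: −20·log₁₀(r/r_ref)), then combine on an intensity basis.
diesel generator: 97 − 20·log₁₀(26.1/2.1) = 97 − 21.89 = 75.11 dB.
exhaust stack: 78 − 20·log₁₀(13.2/2.1) = 78 − 15.97 = 62.03 dB.
milling machine: 90 − 20·log₁₀(28.8/2.1) = 90 − 22.74 = 67.26 dB.
Σ 10^(L/10) = 3.936e+07 → L_total = 10·log₁₀(3.936e+07) = 75.95 dB.

76.0 dB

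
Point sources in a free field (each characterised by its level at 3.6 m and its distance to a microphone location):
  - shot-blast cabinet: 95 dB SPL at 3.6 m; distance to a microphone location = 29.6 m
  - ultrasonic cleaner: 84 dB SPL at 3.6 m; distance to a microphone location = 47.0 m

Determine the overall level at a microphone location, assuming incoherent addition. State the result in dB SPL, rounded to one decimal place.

76.8 dB SPL

Apply inverse-square spreading to bring every level to the receiver, then sum 10^(L/10).
shot-blast cabinet: 95 − 20·log₁₀(29.6/3.6) = 95 − 18.30 = 76.70 dB SPL.
ultrasonic cleaner: 84 − 20·log₁₀(47.0/3.6) = 84 − 22.32 = 61.68 dB SPL.
Σ 10^(L/10) = 4.825e+07 → L_total = 10·log₁₀(4.825e+07) = 76.83 dB SPL.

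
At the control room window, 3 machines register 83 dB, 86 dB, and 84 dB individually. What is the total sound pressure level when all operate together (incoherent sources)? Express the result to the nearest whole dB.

Incoherent sources combine by intensity addition: L_total = 10·log₁₀(Σ 10^(L_i/10)).
Σ 10^(L/10) = 10^(83/10) + 10^(86/10) + 10^(84/10) = 8.488e+08.
L_total = 10·log₁₀(8.488e+08) = 89.29 dB.

89 dB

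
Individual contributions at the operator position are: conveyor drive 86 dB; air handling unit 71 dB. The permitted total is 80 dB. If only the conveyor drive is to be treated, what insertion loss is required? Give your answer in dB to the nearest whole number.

7 dB

The untreated sources together contribute 10^(71/10) = 1.259e+07, i.e. 71.00 dB.
The limit corresponds to 10^(80/10) = 1.000e+08; subtracting the fixed part leaves 8.741e+07 for the conveyor drive, i.e. 79.42 dB.
Required insertion loss = 86 − 79.42 = 6.58 dB.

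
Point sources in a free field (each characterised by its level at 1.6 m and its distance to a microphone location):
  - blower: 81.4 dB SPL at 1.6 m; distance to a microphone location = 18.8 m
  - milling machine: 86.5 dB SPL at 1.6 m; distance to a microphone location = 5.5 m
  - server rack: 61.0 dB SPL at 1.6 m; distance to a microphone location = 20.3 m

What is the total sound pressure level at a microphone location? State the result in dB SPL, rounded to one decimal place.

75.9 dB SPL

First find each source's level at the receiver (point-source: −20·log₁₀(r/r_ref)), then combine on an intensity basis.
blower: 81.4 − 20·log₁₀(18.8/1.6) = 81.4 − 21.40 = 60.00 dB SPL.
milling machine: 86.5 − 20·log₁₀(5.5/1.6) = 86.5 − 10.72 = 75.78 dB SPL.
server rack: 61.0 − 20·log₁₀(20.3/1.6) = 61.0 − 22.07 = 38.93 dB SPL.
Σ 10^(L/10) = 3.881e+07 → L_total = 10·log₁₀(3.881e+07) = 75.89 dB SPL.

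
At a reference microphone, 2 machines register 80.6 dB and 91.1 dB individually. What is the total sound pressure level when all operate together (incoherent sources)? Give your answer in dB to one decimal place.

Incoherent sources combine by intensity addition: L_total = 10·log₁₀(Σ 10^(L_i/10)).
Σ 10^(L/10) = 10^(80.6/10) + 10^(91.1/10) = 1.403e+09.
L_total = 10·log₁₀(1.403e+09) = 91.47 dB.

91.5 dB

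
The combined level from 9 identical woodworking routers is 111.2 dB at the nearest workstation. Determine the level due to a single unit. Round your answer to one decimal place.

101.7 dB

Dividing the total intensity by 9 lowers the level by 10·log₁₀ 9 = 9.542 dB: L₁ = 111.2 − 9.542.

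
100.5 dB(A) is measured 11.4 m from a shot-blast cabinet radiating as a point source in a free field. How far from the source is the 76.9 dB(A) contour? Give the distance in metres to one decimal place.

Point-source spreading drops the level by 20·log₁₀(r₂/r₁); inverting, r₂/r₁ = 10^(ΔL/20).
r₂ = 11.4·10^((100.5−76.9)/20) = 11.4·10^(23.6/20) = 172.55 m.

172.5 m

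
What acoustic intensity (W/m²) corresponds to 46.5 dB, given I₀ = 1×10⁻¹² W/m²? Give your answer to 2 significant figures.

4.5e-08 W/m²

L = 10·log₁₀(I/I₀) ⇒ I = I₀·10^(L/10) = 10⁻¹² × 10^4.65.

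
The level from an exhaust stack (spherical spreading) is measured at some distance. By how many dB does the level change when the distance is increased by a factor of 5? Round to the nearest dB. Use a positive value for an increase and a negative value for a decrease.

-14 dB

With spherical spreading the level changes by −20·log₁₀(r₂/r₁).
ΔL = −20·log₁₀(5) = -13.98 dB.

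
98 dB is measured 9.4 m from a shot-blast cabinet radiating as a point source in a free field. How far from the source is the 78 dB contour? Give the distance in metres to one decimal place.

For a point source L₁ − L₂ = 20·log₁₀(r₂/r₁), so r₂ = r₁·10^((L₁−L₂)/20).
r₂ = 9.4·10^((98−78)/20) = 9.4·10^(20.0/20) = 94.00 m.

94.0 m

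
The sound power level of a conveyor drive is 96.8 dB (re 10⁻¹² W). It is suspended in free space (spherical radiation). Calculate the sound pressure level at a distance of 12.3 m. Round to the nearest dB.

64 dB

L_p = L_w − 10·log₁₀(4π·r²) with r = 12.3 m.
4π·r² = 1901 m², 10·log₁₀ of that is 32.790 dB.
L_p = 96.8 − 32.790 = 64.01 dB.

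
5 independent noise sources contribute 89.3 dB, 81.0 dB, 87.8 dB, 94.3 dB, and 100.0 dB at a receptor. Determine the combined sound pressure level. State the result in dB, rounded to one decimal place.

For uncorrelated sources the intensities add, so convert each level to linear form, sum, and take 10·log₁₀ of the total.
Σ 10^(L/10) = 10^(89.3/10) + 10^(81.0/10) + 10^(87.8/10) + 10^(94.3/10) + 10^(100.0/10) = 1.427e+10.
L_total = 10·log₁₀(1.427e+10) = 101.54 dB.

101.5 dB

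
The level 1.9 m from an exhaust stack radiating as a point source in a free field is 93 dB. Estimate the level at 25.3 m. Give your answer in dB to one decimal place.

Point-source attenuation: ΔL = 20·log₁₀(r₂/r₁) = 20·log₁₀(25.3/1.9) = 22.487 dB.
L₂ = 93 − 20·log₁₀(25.3/1.9) = 93 − 22.487 = 70.51 dB.

70.5 dB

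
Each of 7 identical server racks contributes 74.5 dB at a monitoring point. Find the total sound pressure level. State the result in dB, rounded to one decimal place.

With 7 equal, uncorrelated contributions the intensity is 7× that of one unit, giving a rise of 10·log₁₀ 7.
L_total = 74.5 + 10·log₁₀(7) = 74.5 + 8.451 = 82.95 dB.

83.0 dB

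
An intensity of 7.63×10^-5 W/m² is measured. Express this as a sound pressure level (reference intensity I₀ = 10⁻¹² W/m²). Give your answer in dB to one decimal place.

I/I₀ = 7.63×10^-5/10⁻¹² = 7.63×10^7, and L = 10·log₁₀(I/I₀).
L = 10·(0.8825 + 7) = 78.83 dB.

78.8 dB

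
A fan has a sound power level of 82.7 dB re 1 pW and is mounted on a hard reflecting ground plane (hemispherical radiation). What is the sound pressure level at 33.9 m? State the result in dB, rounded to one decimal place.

44.1 dB

The power spreads over a hemisphere of area 2π·r², so L_p = L_w − 10·log₁₀(2π·r²).
2π·r² = 7221 m², 10·log₁₀ of that is 38.586 dB.
L_p = 82.7 − 38.586 = 44.11 dB.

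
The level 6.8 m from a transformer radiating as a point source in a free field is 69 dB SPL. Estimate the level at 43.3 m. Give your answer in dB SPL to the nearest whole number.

For a point source, L₂ = L₁ − 20·log₁₀(r₂/r₁).
L₂ = 69 − 20·log₁₀(43.3/6.8) = 69 − 16.080 = 52.92 dB SPL.

53 dB SPL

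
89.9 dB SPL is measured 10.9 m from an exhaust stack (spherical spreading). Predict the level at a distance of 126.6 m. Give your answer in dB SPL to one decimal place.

68.6 dB SPL

For a point source, L₂ = L₁ − 20·log₁₀(r₂/r₁).
L₂ = 89.9 − 20·log₁₀(126.6/10.9) = 89.9 − 21.300 = 68.60 dB SPL.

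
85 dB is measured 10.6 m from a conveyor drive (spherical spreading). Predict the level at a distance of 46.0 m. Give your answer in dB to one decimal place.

72.3 dB

For a point source, L₂ = L₁ − 20·log₁₀(r₂/r₁).
L₂ = 85 − 20·log₁₀(46.0/10.6) = 85 − 12.749 = 72.25 dB.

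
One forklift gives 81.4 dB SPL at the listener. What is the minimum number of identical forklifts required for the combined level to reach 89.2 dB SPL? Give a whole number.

7

The shortfall is 89.2 − 81.4 = 7.8 dB, and N units add 10·log₁₀ N, so need 10·log₁₀ N ≥ 7.8.
N ≥ 10^(7.8/10) = 6.026, so N = 7.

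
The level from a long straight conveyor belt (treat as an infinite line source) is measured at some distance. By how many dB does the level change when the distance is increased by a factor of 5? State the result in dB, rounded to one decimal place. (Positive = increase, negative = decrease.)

-7.0 dB

Line-source spreading: ΔL = −10·log₁₀(r₂/r₁).
ΔL = −10·log₁₀(5) = -6.99 dB.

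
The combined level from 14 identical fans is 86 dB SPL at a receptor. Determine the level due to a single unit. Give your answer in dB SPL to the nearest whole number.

75 dB SPL

For N identical incoherent sources L_total = L₁ + 10·log₁₀ N, so L₁ = 86 − 10·log₁₀(14) = 86 − 11.461.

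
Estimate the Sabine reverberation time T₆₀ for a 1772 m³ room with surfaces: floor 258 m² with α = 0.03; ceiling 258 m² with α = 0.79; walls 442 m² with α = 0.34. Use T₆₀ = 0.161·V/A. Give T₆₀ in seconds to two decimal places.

Summing Sᵢαᵢ: 258·0.03 + 258·0.79 + 442·0.34 = 361.84 m².
T₆₀ = 0.161 × 1772 / 361.84 = 0.788 s.

0.79 s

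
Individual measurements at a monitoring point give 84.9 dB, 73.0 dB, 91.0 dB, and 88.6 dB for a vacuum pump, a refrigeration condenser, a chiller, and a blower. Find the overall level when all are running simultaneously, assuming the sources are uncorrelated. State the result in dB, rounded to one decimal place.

93.6 dB

For uncorrelated sources the intensities add, so convert each level to linear form, sum, and take 10·log₁₀ of the total.
Σ 10^(L/10) = 10^(84.9/10) + 10^(73.0/10) + 10^(91.0/10) + 10^(88.6/10) = 2.312e+09.
L_total = 10·log₁₀(2.312e+09) = 93.64 dB.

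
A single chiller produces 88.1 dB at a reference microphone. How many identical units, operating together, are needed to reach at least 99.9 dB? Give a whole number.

The shortfall is 99.9 − 88.1 = 11.8 dB, and N units add 10·log₁₀ N, so need 10·log₁₀ N ≥ 11.8.
N ≥ 10^(11.8/10) = 15.136, so N = 16.

16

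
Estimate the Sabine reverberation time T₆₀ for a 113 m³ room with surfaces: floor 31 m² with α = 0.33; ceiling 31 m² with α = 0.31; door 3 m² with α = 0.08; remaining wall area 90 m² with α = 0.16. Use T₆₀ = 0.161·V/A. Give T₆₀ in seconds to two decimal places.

0.53 s

Total absorption A = 31·0.33 + 31·0.31 + 3·0.08 + 90·0.16 = 34.48 m² sabins.
T₆₀ = 0.161 × 113 / 34.48 = 0.528 s.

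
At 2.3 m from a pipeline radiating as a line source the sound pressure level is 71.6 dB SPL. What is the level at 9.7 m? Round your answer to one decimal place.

65.3 dB SPL

Line-source attenuation: ΔL = 10·log₁₀(r₂/r₁) = 10·log₁₀(9.7/2.3) = 6.250 dB.
L₂ = 71.6 − 10·log₁₀(9.7/2.3) = 71.6 − 6.250 = 65.35 dB SPL.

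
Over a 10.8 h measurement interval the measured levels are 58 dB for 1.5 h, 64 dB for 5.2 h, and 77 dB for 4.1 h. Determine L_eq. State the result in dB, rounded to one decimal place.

The energy average is taken in the linear domain: L_eq = 10·log₁₀[(Σ tᵢ·10^(Lᵢ/10))/T], T = 10.8 h.
Σ tᵢ·10^(Lᵢ/10) = 1.5·10^(58/10) + 5.2·10^(64/10) + 4.1·10^(77/10) = 2.195e+08.
L_eq = 10·log₁₀(2.195e+08/10.8) = 73.08 dB.

73.1 dB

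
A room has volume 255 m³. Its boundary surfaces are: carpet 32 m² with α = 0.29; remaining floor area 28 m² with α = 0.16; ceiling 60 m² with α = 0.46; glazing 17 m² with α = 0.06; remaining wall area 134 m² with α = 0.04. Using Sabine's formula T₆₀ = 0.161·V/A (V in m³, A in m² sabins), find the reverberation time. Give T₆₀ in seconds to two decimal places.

0.86 s

A = Σ Sᵢαᵢ = 32·0.29 + 28·0.16 + 60·0.46 + 17·0.06 + 134·0.04 = 47.74 m².
T₆₀ = 0.161·V/A = 0.161·255/47.74 = 0.860 s.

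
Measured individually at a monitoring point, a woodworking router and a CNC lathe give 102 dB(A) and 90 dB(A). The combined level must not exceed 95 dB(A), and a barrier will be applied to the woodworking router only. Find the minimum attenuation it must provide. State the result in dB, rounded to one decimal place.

Everything except the woodworking router sums to 10^(90/10) = 1.000e+09 in linear terms, 90.00 dB(A).
The limit corresponds to 10^(95/10) = 3.162e+09; subtracting the fixed part leaves 2.162e+09 for the woodworking router, i.e. 93.35 dB(A).
Required insertion loss = 102 − 93.35 = 8.65 dB.

8.7 dB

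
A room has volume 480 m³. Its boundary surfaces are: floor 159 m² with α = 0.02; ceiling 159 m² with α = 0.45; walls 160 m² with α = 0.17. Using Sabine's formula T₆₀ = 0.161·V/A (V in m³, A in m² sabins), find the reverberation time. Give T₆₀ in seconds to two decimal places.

0.76 s

Total absorption A = 159·0.02 + 159·0.45 + 160·0.17 = 101.93 m² sabins.
T₆₀ = 0.161·V/A = 0.161·480/101.93 = 0.758 s.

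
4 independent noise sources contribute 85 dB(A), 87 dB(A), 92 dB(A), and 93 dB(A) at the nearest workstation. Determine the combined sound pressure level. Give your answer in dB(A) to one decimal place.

For uncorrelated sources the intensities add, so convert each level to linear form, sum, and take 10·log₁₀ of the total.
Σ 10^(L/10) = 10^(85/10) + 10^(87/10) + 10^(92/10) + 10^(93/10) = 4.398e+09.
L_total = 10·log₁₀(4.398e+09) = 96.43 dB(A).

96.4 dB(A)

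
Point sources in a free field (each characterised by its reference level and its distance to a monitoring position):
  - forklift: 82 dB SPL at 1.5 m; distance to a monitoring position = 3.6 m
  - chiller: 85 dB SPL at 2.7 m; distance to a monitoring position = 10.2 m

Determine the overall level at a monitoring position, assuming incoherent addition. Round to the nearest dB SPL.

Apply inverse-square spreading to bring every level to the receiver, then sum 10^(L/10).
forklift: 82 − 20·log₁₀(3.6/1.5) = 82 − 7.60 = 74.40 dB SPL.
chiller: 85 − 20·log₁₀(10.2/2.7) = 85 − 11.54 = 73.46 dB SPL.
Σ 10^(L/10) = 4.967e+07 → L_total = 10·log₁₀(4.967e+07) = 76.96 dB SPL.

77 dB SPL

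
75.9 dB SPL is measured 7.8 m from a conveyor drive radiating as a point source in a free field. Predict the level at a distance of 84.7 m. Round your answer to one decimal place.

Spherical spreading from a point source gives a 20·log₁₀(r₂/r₁) drop.
L₂ = 75.9 − 20·log₁₀(84.7/7.8) = 75.9 − 20.716 = 55.18 dB SPL.

55.2 dB SPL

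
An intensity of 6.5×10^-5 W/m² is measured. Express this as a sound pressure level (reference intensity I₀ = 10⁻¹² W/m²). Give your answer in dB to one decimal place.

L = 10·log₁₀(I/I₀) = 10·log₁₀(6.5×10^-5/10⁻¹²) = 10·log₁₀(6.5×10^7).
L = 10·(0.8129 + 7) = 78.13 dB.

78.1 dB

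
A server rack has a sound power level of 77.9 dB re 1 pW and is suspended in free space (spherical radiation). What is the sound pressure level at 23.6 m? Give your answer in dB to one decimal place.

The power spreads over a sphere of area 4π·r², so L_p = L_w − 10·log₁₀(4π·r²).
4π·r² = 6999 m², 10·log₁₀ of that is 38.450 dB.
L_p = 77.9 − 38.450 = 39.45 dB.

39.4 dB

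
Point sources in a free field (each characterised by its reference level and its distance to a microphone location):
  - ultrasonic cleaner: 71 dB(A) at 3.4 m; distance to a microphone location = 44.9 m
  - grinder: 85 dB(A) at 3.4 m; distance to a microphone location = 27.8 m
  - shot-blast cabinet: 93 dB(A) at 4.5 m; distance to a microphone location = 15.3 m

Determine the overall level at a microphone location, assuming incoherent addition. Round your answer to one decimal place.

Apply inverse-square spreading to bring every level to the receiver, then sum 10^(L/10).
ultrasonic cleaner: 71 − 20·log₁₀(44.9/3.4) = 71 − 22.42 = 48.58 dB(A).
grinder: 85 − 20·log₁₀(27.8/3.4) = 85 − 18.25 = 66.75 dB(A).
shot-blast cabinet: 93 − 20·log₁₀(15.3/4.5) = 93 − 10.63 = 82.37 dB(A).
Σ 10^(L/10) = 1.774e+08 → L_total = 10·log₁₀(1.774e+08) = 82.49 dB(A).

82.5 dB(A)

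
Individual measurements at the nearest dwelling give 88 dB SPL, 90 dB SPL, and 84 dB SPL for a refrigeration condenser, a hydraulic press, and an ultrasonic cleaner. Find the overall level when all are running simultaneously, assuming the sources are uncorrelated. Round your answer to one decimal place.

Incoherent sources combine by intensity addition: L_total = 10·log₁₀(Σ 10^(L_i/10)).
Σ 10^(L/10) = 10^(88/10) + 10^(90/10) + 10^(84/10) = 1.882e+09.
L_total = 10·log₁₀(1.882e+09) = 92.75 dB SPL.

92.7 dB SPL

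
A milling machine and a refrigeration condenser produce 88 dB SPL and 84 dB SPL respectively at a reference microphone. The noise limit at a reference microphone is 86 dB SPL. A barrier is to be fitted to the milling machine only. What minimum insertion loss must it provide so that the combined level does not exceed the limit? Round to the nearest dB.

Everything except the milling machine sums to 10^(84/10) = 2.512e+08 in linear terms, 84.00 dB SPL.
The limit corresponds to 10^(86/10) = 3.981e+08; subtracting the fixed part leaves 1.469e+08 for the milling machine, i.e. 81.67 dB SPL.
So the milling machine must be reduced from 88 to 81.67 dB SPL: IL = 6.33 dB.

6 dB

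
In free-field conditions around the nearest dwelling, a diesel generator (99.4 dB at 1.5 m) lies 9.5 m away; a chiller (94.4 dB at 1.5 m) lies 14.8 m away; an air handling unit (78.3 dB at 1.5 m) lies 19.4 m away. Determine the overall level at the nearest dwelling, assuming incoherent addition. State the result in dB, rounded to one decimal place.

Apply inverse-square spreading to bring every level to the receiver, then sum 10^(L/10).
diesel generator: 99.4 − 20·log₁₀(9.5/1.5) = 99.4 − 16.03 = 83.37 dB.
chiller: 94.4 − 20·log₁₀(14.8/1.5) = 94.4 − 19.88 = 74.52 dB.
air handling unit: 78.3 − 20·log₁₀(19.4/1.5) = 78.3 − 22.23 = 56.07 dB.
Σ 10^(L/10) = 2.458e+08 → L_total = 10·log₁₀(2.458e+08) = 83.91 dB.

83.9 dB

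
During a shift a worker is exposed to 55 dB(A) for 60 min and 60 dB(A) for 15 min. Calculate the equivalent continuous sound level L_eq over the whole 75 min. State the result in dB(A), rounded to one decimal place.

L_eq = 10·log₁₀[(1/T)·Σ tᵢ·10^(Lᵢ/10)] with T = 75 min.
Σ tᵢ·10^(Lᵢ/10) = 60·10^(55/10) + 15·10^(60/10) = 3.397e+07.
L_eq = 10·log₁₀(3.397e+07/75) = 56.56 dB(A).

56.6 dB(A)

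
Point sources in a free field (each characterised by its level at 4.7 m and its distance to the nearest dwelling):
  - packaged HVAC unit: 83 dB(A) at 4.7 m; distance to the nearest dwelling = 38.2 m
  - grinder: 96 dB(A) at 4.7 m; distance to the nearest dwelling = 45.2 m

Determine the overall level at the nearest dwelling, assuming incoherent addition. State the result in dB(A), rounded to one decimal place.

76.6 dB(A)

Propagate each source to the receiver with L = L_ref − 20·log₁₀(r/r_ref), then add intensities.
packaged HVAC unit: 83 − 20·log₁₀(38.2/4.7) = 83 − 18.20 = 64.80 dB(A).
grinder: 96 − 20·log₁₀(45.2/4.7) = 96 − 19.66 = 76.34 dB(A).
Σ 10^(L/10) = 4.607e+07 → L_total = 10·log₁₀(4.607e+07) = 76.63 dB(A).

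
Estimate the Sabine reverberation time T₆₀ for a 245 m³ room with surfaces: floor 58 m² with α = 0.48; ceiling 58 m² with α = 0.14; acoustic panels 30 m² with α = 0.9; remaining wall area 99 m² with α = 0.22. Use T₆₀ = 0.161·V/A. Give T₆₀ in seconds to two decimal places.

Summing Sᵢαᵢ: 58·0.48 + 58·0.14 + 30·0.9 + 99·0.22 = 84.74 m².
T₆₀ = 0.161 × 245 / 84.74 = 0.465 s.

0.47 s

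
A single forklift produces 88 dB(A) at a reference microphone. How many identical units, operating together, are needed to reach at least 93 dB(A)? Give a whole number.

4

Need L₁ + 10·log₁₀ N ≥ 93, i.e. log₁₀ N ≥ 0.50.
N ≥ 10^(5.0/10) = 3.162, so N = 4.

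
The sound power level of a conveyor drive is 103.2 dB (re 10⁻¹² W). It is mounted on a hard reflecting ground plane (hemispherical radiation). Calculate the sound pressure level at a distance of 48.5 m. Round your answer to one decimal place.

L_p = L_w − 10·log₁₀(2π·r²) with r = 48.5 m.
2π·r² = 1.478e+04 m², 10·log₁₀ of that is 41.697 dB.
L_p = 103.2 − 41.697 = 61.50 dB.

61.5 dB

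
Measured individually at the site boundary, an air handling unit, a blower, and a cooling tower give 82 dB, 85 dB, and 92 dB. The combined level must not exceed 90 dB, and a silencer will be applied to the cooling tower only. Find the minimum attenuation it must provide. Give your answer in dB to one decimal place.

4.8 dB

Everything except the cooling tower sums to 10^(82/10) + 10^(85/10) = 4.747e+08 in linear terms, 86.76 dB.
The limit corresponds to 10^(90/10) = 1.000e+09; subtracting the fixed part leaves 5.253e+08 for the cooling tower, i.e. 87.20 dB.
So the cooling tower must be reduced from 92 to 87.20 dB: IL = 4.80 dB.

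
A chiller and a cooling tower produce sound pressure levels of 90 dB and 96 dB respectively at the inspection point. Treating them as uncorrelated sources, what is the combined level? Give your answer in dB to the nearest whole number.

For uncorrelated sources the intensities add, so convert each level to linear form, sum, and take 10·log₁₀ of the total.
Σ 10^(L/10) = 10^(90/10) + 10^(96/10) = 4.981e+09.
L_total = 10·log₁₀(4.981e+09) = 96.97 dB.

97 dB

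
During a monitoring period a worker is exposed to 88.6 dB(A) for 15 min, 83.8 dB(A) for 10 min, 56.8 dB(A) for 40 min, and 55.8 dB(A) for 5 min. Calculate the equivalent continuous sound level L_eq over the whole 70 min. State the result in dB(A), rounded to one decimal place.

82.8 dB(A)

Weight each interval's intensity by its duration and average over T = 70 min:
Σ tᵢ·10^(Lᵢ/10) = 15·10^(88.6/10) + 10·10^(83.8/10) + 40·10^(56.8/10) + 5·10^(55.8/10) = 1.329e+10.
L_eq = 10·log₁₀(1.329e+10/70) = 82.78 dB(A).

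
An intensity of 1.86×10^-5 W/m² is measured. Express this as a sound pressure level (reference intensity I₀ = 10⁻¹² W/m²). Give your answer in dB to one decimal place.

I/I₀ = 1.86×10^-5/10⁻¹² = 1.86×10^7, and L = 10·log₁₀(I/I₀).
L = 10·(0.2695 + 7) = 72.70 dB.

72.7 dB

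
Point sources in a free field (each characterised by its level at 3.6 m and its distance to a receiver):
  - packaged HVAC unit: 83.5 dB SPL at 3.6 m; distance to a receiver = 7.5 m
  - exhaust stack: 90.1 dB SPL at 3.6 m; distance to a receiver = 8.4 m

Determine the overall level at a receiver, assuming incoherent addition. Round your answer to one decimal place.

First find each source's level at the receiver (point-source: −20·log₁₀(r/r_ref)), then combine on an intensity basis.
packaged HVAC unit: 83.5 − 20·log₁₀(7.5/3.6) = 83.5 − 6.38 = 77.12 dB SPL.
exhaust stack: 90.1 − 20·log₁₀(8.4/3.6) = 90.1 − 7.36 = 82.74 dB SPL.
Σ 10^(L/10) = 2.395e+08 → L_total = 10·log₁₀(2.395e+08) = 83.79 dB SPL.

83.8 dB SPL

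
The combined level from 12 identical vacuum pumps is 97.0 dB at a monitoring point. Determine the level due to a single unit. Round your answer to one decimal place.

For N identical incoherent sources L_total = L₁ + 10·log₁₀ N, so L₁ = 97.0 − 10·log₁₀(12) = 97.0 − 10.792.

86.2 dB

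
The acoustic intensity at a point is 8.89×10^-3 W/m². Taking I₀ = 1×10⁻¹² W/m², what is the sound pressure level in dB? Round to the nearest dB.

Dividing by I₀ shifts the exponent by 12: I/I₀ = 8.89×10^9.
L = 10·(0.9489 + 9) = 99.49 dB.

99 dB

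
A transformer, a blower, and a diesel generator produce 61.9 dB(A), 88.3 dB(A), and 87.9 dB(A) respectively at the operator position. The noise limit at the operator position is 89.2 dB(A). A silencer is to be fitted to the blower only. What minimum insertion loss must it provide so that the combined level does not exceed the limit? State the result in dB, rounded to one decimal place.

5.0 dB

The untreated sources together contribute 10^(61.9/10) + 10^(87.9/10) = 6.181e+08, i.e. 87.91 dB(A).
The limit corresponds to 10^(89.2/10) = 8.318e+08; subtracting the fixed part leaves 2.136e+08 for the blower, i.e. 83.30 dB(A).
So the blower must be reduced from 88.3 to 83.30 dB(A): IL = 5.00 dB.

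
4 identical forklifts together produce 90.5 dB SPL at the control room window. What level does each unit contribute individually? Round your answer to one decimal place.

84.5 dB SPL

For N identical incoherent sources L_total = L₁ + 10·log₁₀ N, so L₁ = 90.5 − 10·log₁₀(4) = 90.5 − 6.021.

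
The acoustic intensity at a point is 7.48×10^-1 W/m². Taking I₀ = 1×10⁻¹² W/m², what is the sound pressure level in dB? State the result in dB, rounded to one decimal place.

Dividing by I₀ shifts the exponent by 12: I/I₀ = 7.48×10^11.
L = 10·(0.8739 + 11) = 118.74 dB.

118.7 dB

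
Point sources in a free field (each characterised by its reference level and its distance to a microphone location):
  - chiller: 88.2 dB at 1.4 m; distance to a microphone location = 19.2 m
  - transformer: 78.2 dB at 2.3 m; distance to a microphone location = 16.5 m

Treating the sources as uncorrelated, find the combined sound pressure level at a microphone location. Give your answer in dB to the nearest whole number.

Apply inverse-square spreading to bring every level to the receiver, then sum 10^(L/10).
chiller: 88.2 − 20·log₁₀(19.2/1.4) = 88.2 − 22.74 = 65.46 dB.
transformer: 78.2 − 20·log₁₀(16.5/2.3) = 78.2 − 17.12 = 61.08 dB.
Σ 10^(L/10) = 4.797e+06 → L_total = 10·log₁₀(4.797e+06) = 66.81 dB.

67 dB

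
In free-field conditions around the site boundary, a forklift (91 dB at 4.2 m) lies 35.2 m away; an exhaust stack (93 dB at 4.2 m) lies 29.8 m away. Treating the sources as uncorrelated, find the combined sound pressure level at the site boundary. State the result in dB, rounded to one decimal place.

77.6 dB

Propagate each source to the receiver with L = L_ref − 20·log₁₀(r/r_ref), then add intensities.
forklift: 91 − 20·log₁₀(35.2/4.2) = 91 − 18.47 = 72.53 dB.
exhaust stack: 93 − 20·log₁₀(29.8/4.2) = 93 − 17.02 = 75.98 dB.
Σ 10^(L/10) = 5.756e+07 → L_total = 10·log₁₀(5.756e+07) = 77.60 dB.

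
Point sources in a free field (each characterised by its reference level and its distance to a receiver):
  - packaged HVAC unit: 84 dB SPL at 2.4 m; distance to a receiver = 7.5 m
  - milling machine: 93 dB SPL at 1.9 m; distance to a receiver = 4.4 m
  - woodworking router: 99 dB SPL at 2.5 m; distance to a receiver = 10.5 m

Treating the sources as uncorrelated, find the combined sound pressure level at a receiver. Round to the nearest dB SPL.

Propagate each source to the receiver with L = L_ref − 20·log₁₀(r/r_ref), then add intensities.
packaged HVAC unit: 84 − 20·log₁₀(7.5/2.4) = 84 − 9.90 = 74.10 dB SPL.
milling machine: 93 − 20·log₁₀(4.4/1.9) = 93 − 7.29 = 85.71 dB SPL.
woodworking router: 99 − 20·log₁₀(10.5/2.5) = 99 − 12.46 = 86.54 dB SPL.
Σ 10^(L/10) = 8.481e+08 → L_total = 10·log₁₀(8.481e+08) = 89.28 dB SPL.

89 dB SPL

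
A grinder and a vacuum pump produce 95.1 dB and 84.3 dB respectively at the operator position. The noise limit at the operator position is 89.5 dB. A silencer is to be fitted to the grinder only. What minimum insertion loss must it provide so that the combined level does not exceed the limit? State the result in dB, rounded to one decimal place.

Everything except the grinder sums to 10^(84.3/10) = 2.692e+08 in linear terms, 84.30 dB.
To meet 89.5 dB overall, the treated grinder may contribute at most 10^(89.5/10) − 2.692e+08 = 6.221e+08, i.e. 87.94 dB.
So the grinder must be reduced from 95.1 to 87.94 dB: IL = 7.16 dB.

7.2 dB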